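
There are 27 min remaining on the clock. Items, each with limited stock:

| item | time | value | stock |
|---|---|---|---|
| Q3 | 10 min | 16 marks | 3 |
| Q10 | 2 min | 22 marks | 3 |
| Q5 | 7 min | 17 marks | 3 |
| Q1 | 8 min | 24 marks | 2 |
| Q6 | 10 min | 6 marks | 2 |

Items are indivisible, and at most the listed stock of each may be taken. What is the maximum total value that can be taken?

117 marks

Best selections within time 27 and stock limits:
- 3×Q10 + 3×Q5: time 27, value 117
- 3×Q10 + 2×Q1: time 22, value 114
Best: 117 marks.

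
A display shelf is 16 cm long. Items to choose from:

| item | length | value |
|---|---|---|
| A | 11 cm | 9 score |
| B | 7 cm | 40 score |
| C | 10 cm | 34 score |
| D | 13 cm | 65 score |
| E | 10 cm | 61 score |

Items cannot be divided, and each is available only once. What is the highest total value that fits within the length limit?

This is a 0/1 knapsack; check combinations near the capacity.
- D: length 13, value 65
- E: length 10, value 61
- B: length 7, value 40
- C: length 10, value 34
Best: 65 score.

65 score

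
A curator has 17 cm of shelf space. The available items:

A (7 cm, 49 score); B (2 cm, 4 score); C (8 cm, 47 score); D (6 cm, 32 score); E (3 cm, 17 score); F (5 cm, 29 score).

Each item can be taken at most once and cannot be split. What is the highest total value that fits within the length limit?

Check high-value combinations within 17 cm:
- A+B+C: length 7+2+8=17, value 49+4+47=100
- A+B+E+F: length 7+2+3+5=17, value 49+4+17+29=99
- A+D+E: length 7+6+3=16, value 49+32+17=98
- A+C: length 7+8=15, value 49+47=96
- C+D+E: length 8+6+3=17, value 47+32+17=96
Best: 100 score.

100 score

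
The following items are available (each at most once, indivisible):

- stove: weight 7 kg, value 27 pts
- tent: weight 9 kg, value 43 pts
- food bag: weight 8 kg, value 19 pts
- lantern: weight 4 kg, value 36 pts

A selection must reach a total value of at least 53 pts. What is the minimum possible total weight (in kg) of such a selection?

11

Subsets with value ≥ 53, sorted by total weight:
- stove+lantern: weight 11, value 63
- food bag+lantern: weight 12, value 55
- tent+lantern: weight 13, value 79
Minimum weight: 11 kg.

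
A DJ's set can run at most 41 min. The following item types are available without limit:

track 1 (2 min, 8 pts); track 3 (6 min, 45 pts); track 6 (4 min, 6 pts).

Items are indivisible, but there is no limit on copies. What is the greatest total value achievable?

286 pts

Best value-per-unit is track 3 at 45/6; filling with it alone gives 6×45 = 270.
Optimal mix: 2×track 1 + 6×track 3 → duration 40, value 286.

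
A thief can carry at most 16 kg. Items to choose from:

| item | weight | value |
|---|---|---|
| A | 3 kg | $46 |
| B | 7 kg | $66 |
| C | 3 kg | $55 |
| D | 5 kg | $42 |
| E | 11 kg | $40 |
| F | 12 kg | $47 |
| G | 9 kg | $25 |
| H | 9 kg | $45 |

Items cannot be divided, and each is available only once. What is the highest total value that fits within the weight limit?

$167

This is a 0/1 knapsack; check combinations near the capacity.
- A+B+C: weight 3+7+3=13, value 46+66+55=167
- B+C+D: weight 7+3+5=15, value 66+55+42=163
- A+B+D: weight 3+7+5=15, value 46+66+42=154
- A+C+H: weight 3+3+9=15, value 46+55+45=146
- A+C+D: weight 3+3+5=11, value 46+55+42=143
Best: $167.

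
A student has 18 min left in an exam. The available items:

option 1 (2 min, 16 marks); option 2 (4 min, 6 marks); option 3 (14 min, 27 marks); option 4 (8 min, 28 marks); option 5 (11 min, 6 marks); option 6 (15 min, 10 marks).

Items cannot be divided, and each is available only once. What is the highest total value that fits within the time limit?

50 marks

Check high-value combinations within 18 min:
- option 1+option 2+option 4: time 2+4+8=14, value 16+6+28=50
- option 1+option 4: time 2+8=10, value 16+28=44
- option 1+option 3: time 2+14=16, value 16+27=43
- option 2+option 4: time 4+8=12, value 6+28=34
Best: 50 marks.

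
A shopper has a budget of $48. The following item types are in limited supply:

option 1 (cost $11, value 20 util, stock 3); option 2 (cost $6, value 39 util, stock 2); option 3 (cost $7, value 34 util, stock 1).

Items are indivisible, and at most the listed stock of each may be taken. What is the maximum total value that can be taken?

152 util

Best selections within cost 48 and stock limits:
- 2×option 1 + 2×option 2 + 1×option 3: cost 41, value 152
- 3×option 1 + 2×option 2: cost 45, value 138
Best: 152 util.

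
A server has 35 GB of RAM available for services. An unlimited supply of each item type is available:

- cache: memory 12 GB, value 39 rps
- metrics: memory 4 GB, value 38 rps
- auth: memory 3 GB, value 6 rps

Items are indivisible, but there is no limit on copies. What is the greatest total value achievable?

Best value-per-unit is metrics at 38/4; filling with it alone gives 8×38 = 304.
Optimal mix: 8×metrics + 1×auth → memory 35, value 310.

310 rps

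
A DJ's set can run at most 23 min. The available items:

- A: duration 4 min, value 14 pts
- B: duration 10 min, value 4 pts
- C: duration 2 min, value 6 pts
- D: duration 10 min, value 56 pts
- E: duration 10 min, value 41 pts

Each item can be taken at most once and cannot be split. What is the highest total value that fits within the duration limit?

This is a 0/1 knapsack; check combinations near the capacity.
- C+D+E: duration 2+10+10=22, value 6+56+41=103
- D+E: duration 10+10=20, value 56+41=97
- A+C+D: duration 4+2+10=16, value 14+6+56=76
Best: 103 pts.

103 pts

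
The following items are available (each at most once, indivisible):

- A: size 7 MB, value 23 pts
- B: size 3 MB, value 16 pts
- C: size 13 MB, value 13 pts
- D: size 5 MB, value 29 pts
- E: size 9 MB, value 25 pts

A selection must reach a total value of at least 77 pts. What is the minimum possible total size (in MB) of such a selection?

21

Subsets with value ≥ 77, sorted by total size:
- A+D+E: size 21, value 77
- A+B+D+E: size 24, value 93
- A+B+C+D: size 28, value 81
Minimum size: 21 MB.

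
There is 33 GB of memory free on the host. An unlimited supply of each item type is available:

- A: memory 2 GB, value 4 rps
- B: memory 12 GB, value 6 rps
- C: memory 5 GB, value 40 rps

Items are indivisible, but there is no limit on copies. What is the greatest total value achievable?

244 rps

Best value-per-unit is C at 40/5; filling with it alone gives 6×40 = 240.
Optimal mix: 1×A + 6×C → memory 32, value 244.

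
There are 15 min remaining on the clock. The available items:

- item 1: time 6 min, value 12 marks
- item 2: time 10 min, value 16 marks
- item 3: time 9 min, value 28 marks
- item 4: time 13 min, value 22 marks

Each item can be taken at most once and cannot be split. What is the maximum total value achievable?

This is a 0/1 knapsack; check combinations near the capacity.
- item 1+item 3: time 6+9=15, value 12+28=40
- item 3: time 9, value 28
- item 4: time 13, value 22
- item 2: time 10, value 16
Best: 40 marks.

40 marks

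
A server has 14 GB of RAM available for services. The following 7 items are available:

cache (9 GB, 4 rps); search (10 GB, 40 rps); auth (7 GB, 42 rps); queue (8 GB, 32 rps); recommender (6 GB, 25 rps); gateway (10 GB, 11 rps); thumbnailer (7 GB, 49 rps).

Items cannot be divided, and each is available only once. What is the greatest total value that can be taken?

This is a 0/1 knapsack; check combinations near the capacity.
- auth+thumbnailer: memory 7+7=14, value 42+49=91
- recommender+thumbnailer: memory 6+7=13, value 25+49=74
- auth+recommender: memory 7+6=13, value 42+25=67
- queue+recommender: memory 8+6=14, value 32+25=57
Best: 91 rps.

91 rps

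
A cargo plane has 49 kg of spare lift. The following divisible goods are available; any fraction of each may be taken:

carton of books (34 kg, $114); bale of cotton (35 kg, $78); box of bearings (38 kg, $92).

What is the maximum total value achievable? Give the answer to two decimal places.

150.32

Take in order of value per unit:
- carton of books (114/34 per unit): all 34 → value 114, running total 114.00
- box of bearings (92/38 per unit): 15 of 38 → value 15×92/38 = 36.3158, running total 150.32
Total 150.32.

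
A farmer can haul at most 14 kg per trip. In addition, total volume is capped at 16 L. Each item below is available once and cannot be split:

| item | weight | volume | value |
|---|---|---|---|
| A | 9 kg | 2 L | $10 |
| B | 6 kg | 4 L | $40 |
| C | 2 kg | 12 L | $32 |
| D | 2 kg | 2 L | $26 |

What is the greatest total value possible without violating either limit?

Feasible sets respecting both limits:
- B+C: weight 8, volume 16, value 72
- A+C+D: weight 13, volume 16, value 68
- B+D: weight 8, volume 6, value 66
- C+D: weight 4, volume 14, value 58
Best: $72.

$72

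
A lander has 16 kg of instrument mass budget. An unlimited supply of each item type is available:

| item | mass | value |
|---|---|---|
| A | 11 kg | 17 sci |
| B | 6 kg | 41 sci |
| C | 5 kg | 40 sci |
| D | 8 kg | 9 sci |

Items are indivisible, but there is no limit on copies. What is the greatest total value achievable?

Best value-per-unit is C at 40/5; filling with it alone gives 3×40 = 120.
Optimal mix: 1×B + 2×C → mass 16, value 121.

121 sci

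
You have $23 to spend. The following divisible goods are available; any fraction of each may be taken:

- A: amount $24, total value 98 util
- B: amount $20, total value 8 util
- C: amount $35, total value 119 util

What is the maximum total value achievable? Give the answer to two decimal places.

93.92

Take in order of value per unit:
- A (98/24 per unit): 23 of 24 → value 23×98/24 = 93.9167, running total 93.92
Total 93.92.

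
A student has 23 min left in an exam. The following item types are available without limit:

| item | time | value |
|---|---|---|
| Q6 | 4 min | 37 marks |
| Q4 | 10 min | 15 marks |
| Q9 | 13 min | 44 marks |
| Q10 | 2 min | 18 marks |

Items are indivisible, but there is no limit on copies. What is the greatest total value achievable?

Best value-per-unit is Q6 at 37/4; filling with it alone gives 5×37 = 185.
Optimal mix: 5×Q6 + 1×Q10 → time 22, value 203.

203 marks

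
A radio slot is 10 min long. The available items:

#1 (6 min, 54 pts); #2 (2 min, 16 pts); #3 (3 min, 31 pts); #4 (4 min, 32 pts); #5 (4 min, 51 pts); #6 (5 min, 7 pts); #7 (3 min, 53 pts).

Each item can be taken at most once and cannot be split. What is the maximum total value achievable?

Check high-value combinations within 10 min:
- #3+#5+#7: duration 3+4+3=10, value 31+51+53=135
- #2+#5+#7: duration 2+4+3=9, value 16+51+53=120
- #3+#4+#7: duration 3+4+3=10, value 31+32+53=116
Best: 135 pts.

135 pts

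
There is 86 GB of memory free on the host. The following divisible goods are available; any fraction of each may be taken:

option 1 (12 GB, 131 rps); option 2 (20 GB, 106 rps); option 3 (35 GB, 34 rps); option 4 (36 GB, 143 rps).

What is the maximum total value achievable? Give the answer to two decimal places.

Take in order of value per unit:
- option 1 (131/12 per unit): all 12 → value 131, running total 131.00
- option 2 (106/20 per unit): all 20 → value 106, running total 237.00
- option 4 (143/36 per unit): all 36 → value 143, running total 380.00
- option 3 (34/35 per unit): 18 of 35 → value 18×34/35 = 17.4857, running total 397.49
Total 397.49.

397.49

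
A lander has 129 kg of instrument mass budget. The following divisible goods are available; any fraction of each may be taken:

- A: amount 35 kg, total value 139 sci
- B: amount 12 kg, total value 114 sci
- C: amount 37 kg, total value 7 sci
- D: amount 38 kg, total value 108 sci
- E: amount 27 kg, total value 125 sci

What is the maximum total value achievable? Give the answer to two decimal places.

Take in order of value per unit:
- B (114/12 per unit): all 12 → value 114, running total 114.00
- E (125/27 per unit): all 27 → value 125, running total 239.00
- A (139/35 per unit): all 35 → value 139, running total 378.00
- D (108/38 per unit): all 38 → value 108, running total 486.00
- C (7/37 per unit): 17 of 37 → value 17×7/37 = 3.2162, running total 489.22
Total 489.22.

489.22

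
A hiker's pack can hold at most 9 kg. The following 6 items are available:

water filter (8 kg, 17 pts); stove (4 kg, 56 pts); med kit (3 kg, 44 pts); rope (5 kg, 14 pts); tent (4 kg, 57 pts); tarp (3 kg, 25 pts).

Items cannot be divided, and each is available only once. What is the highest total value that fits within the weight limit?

Check high-value combinations within 9 kg:
- stove+tent: weight 4+4=8, value 56+57=113
- med kit+tent: weight 3+4=7, value 44+57=101
- stove+med kit: weight 4+3=7, value 56+44=100
Best: 113 pts.

113 pts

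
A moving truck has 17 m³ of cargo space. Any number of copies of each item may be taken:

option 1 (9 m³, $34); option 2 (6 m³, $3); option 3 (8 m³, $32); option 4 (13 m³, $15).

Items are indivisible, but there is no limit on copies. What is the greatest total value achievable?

$66

Best value-per-unit is option 3 at 32/8; filling with it alone gives 2×32 = 64.
Optimal mix: 1×option 1 + 1×option 3 → volume 17, value 66.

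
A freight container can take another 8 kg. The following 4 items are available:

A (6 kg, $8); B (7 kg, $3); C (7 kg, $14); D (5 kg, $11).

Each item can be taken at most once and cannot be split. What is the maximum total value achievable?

Check high-value combinations within 8 kg:
- C: weight 7, value 14
- D: weight 5, value 11
- A: weight 6, value 8
- B: weight 7, value 3
Best: $14.

$14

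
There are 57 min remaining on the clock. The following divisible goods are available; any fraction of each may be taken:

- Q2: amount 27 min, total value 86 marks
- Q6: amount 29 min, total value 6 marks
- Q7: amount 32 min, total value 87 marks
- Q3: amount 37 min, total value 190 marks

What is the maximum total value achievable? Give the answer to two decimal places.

Take in order of value per unit:
- Q3 (190/37 per unit): all 37 → value 190, running total 190.00
- Q2 (86/27 per unit): 20 of 27 → value 20×86/27 = 63.7037, running total 253.70
Total 253.70.

253.70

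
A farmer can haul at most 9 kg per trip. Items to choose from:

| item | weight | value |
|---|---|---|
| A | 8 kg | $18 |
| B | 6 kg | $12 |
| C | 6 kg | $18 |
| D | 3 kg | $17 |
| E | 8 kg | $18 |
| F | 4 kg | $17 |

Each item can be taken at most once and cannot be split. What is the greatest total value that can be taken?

Check high-value combinations within 9 kg:
- C+D: weight 6+3=9, value 18+17=35
- D+F: weight 3+4=7, value 17+17=34
- B+D: weight 6+3=9, value 12+17=29
Best: $35.

$35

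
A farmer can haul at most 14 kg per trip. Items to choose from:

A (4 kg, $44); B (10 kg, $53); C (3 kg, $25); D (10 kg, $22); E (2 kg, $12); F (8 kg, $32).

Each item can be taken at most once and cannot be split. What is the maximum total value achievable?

Check high-value combinations within 14 kg:
- A+B: weight 4+10=14, value 44+53=97
- A+E+F: weight 4+2+8=14, value 44+12+32=88
- A+C+E: weight 4+3+2=9, value 44+25+12=81
Best: $97.

$97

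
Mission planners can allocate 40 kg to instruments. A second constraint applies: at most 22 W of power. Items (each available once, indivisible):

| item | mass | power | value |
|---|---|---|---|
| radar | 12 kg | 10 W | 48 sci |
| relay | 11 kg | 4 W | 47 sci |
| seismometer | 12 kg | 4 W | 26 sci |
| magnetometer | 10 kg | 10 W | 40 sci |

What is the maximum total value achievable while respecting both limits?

Feasible sets respecting both limits:
- radar+relay+seismometer: mass 35, power 18, value 121
- relay+seismometer+magnetometer: mass 33, power 18, value 113
- radar+relay: mass 23, power 14, value 95
- radar+magnetometer: mass 22, power 20, value 88
Best: 121 sci.

121 sci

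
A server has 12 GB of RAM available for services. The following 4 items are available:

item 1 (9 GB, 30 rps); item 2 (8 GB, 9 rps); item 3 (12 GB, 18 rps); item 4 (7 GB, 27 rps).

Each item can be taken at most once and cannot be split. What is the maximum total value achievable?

Check high-value combinations within 12 GB:
- item 1: memory 9, value 30
- item 4: memory 7, value 27
- item 3: memory 12, value 18
- item 2: memory 8, value 9
Best: 30 rps.

30 rps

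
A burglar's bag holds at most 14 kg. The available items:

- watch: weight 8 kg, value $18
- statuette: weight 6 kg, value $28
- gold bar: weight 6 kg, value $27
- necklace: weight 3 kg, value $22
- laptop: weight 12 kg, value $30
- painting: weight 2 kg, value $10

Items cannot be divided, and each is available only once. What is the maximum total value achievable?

Check high-value combinations within 14 kg:
- statuette+gold bar+painting: weight 6+6+2=14, value 28+27+10=65
- statuette+necklace+painting: weight 6+3+2=11, value 28+22+10=60
- gold bar+necklace+painting: weight 6+3+2=11, value 27+22+10=59
- statuette+gold bar: weight 6+6=12, value 28+27=55
Best: $65.

$65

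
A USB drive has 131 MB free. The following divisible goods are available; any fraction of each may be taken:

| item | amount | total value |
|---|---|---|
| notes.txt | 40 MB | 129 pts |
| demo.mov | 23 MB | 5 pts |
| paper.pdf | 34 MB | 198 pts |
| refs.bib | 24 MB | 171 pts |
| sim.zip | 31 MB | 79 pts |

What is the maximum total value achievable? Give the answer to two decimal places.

Take in order of value per unit:
- refs.bib (171/24 per unit): all 24 → value 171, running total 171.00
- paper.pdf (198/34 per unit): all 34 → value 198, running total 369.00
- notes.txt (129/40 per unit): all 40 → value 129, running total 498.00
- sim.zip (79/31 per unit): all 31 → value 79, running total 577.00
- demo.mov (5/23 per unit): 2 of 23 → value 2×5/23 = 0.4348, running total 577.43
Total 577.43.

577.43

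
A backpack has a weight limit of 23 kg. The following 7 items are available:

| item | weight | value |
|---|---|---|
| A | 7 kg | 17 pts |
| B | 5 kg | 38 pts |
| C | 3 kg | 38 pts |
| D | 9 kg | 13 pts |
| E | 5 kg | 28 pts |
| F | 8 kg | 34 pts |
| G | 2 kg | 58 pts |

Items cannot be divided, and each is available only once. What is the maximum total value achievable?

196 pts

Check high-value combinations within 23 kg:
- B+C+E+F+G: weight 5+3+5+8+2=23, value 38+38+28+34+58=196
- A+B+C+E+G: weight 7+5+3+5+2=22, value 17+38+38+28+58=179
- B+C+F+G: weight 5+3+8+2=18, value 38+38+34+58=168
- B+C+E+G: weight 5+3+5+2=15, value 38+38+28+58=162
Best: 196 pts.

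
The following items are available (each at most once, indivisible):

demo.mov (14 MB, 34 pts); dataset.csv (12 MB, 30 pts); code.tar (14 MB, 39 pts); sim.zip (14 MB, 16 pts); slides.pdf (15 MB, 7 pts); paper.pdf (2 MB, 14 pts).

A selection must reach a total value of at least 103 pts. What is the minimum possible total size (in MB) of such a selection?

Subsets with value ≥ 103, sorted by total size:
- demo.mov+dataset.csv+code.tar: size 40, value 103
- demo.mov+dataset.csv+code.tar+paper.pdf: size 42, value 117
- demo.mov+code.tar+sim.zip+paper.pdf: size 44, value 103
Minimum size: 40 MB.

40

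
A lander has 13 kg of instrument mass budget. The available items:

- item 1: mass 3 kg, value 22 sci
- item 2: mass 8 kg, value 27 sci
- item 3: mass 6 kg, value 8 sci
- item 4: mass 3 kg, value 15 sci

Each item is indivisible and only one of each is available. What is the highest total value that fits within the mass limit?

49 sci

Check high-value combinations within 13 kg:
- item 1+item 2: mass 3+8=11, value 22+27=49
- item 1+item 3+item 4: mass 3+6+3=12, value 22+8+15=45
- item 2+item 4: mass 8+3=11, value 27+15=42
- item 1+item 4: mass 3+3=6, value 22+15=37
- item 1+item 3: mass 3+6=9, value 22+8=30
Best: 49 sci.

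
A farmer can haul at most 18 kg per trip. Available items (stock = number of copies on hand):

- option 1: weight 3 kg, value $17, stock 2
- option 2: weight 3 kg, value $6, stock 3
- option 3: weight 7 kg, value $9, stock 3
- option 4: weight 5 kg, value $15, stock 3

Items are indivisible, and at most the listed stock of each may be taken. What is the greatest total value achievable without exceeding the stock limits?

Best selections within weight 18 and stock limits:
- 2×option 1 + 2×option 4: weight 16, value 64
- 1×option 1 + 3×option 4: weight 18, value 62
Best: $64.

$64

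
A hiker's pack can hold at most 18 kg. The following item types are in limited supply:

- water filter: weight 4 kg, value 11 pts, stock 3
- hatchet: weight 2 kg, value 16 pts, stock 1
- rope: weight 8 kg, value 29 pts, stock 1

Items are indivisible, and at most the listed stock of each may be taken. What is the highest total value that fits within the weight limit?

67 pts

Best selections within weight 18 and stock limits:
- 2×water filter + 1×hatchet + 1×rope: weight 18, value 67
- 1×water filter + 1×hatchet + 1×rope: weight 14, value 56
Best: 67 pts.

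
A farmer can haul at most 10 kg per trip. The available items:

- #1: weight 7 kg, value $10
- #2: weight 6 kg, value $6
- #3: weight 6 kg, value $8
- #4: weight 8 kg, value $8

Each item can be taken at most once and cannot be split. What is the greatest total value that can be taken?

$10

Check high-value combinations within 10 kg:
- #1: weight 7, value 10
- #3: weight 6, value 8
- #4: weight 8, value 8
Best: $10.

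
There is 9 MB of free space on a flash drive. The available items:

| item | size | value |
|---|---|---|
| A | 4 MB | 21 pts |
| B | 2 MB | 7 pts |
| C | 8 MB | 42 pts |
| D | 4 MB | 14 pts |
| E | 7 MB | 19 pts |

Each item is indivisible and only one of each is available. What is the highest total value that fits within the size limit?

This is a 0/1 knapsack; check combinations near the capacity.
- C: size 8, value 42
- A+D: size 4+4=8, value 21+14=35
- A+B: size 4+2=6, value 21+7=28
- B+E: size 2+7=9, value 7+19=26
Best: 42 pts.

42 pts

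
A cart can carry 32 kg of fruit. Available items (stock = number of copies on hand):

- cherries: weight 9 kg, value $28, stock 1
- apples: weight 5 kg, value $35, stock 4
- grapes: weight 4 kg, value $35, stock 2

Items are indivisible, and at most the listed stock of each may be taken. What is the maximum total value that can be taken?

Best selections within weight 32 and stock limits:
- 4×apples + 2×grapes: weight 28, value 210
- 1×cherries + 3×apples + 2×grapes: weight 32, value 203
- 3×apples + 2×grapes: weight 23, value 175
Best: $210.

$210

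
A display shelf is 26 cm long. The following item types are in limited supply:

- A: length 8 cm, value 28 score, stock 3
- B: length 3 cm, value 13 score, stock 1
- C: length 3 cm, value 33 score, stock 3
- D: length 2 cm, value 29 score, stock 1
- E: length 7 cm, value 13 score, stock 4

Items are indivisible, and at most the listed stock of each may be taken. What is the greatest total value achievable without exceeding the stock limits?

Best selections within length 26 and stock limits:
- 1×A + 1×B + 3×C + 1×D: length 22, value 169
- 1×A + 3×C + 1×D + 1×E: length 26, value 169
- 1×A + 3×C + 1×D: length 19, value 156
- 2×A + 3×C: length 25, value 155
Best: 169 score.

169 score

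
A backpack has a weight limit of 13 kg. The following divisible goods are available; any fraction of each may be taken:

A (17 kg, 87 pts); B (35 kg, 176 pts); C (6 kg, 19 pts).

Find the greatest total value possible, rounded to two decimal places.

Take in order of value per unit:
- A (87/17 per unit): 13 of 17 → value 13×87/17 = 66.5294, running total 66.53
Total 66.53.

66.53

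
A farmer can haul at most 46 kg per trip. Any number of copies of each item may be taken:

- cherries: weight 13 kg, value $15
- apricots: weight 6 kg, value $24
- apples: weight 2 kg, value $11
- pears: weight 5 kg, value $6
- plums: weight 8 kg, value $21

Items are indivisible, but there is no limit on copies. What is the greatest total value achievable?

Best value-per-unit is apples at 11/2, and filling with it alone uses weight 23×2=46. No mix of the others beats 23×11 = 253.

$253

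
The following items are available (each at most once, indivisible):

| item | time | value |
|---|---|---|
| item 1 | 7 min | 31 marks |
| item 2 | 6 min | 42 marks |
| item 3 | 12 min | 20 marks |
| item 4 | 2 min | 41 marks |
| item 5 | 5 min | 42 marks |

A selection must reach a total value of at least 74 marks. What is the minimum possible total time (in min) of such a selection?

Subsets with value ≥ 74, sorted by total time:
- item 4+item 5: time 7, value 83
- item 2+item 4: time 8, value 83
- item 2+item 5: time 11, value 84
- item 2+item 4+item 5: time 13, value 125
Minimum time: 7 min.

7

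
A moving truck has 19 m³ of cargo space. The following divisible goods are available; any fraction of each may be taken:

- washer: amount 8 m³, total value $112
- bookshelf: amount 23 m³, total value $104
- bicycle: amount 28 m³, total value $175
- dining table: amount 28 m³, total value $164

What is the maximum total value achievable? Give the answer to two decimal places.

Take in order of value per unit:
- washer (112/8 per unit): all 8 → value 112, running total 112.00
- bicycle (175/28 per unit): 11 of 28 → value 11×175/28 = 68.7500, running total 180.75
Total 180.75.

180.75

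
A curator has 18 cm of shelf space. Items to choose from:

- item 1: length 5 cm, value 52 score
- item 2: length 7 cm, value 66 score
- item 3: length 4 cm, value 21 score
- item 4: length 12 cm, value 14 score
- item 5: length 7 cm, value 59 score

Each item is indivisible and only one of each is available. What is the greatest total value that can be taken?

146 score

This is a 0/1 knapsack; check combinations near the capacity.
- item 2+item 3+item 5: length 7+4+7=18, value 66+21+59=146
- item 1+item 2+item 3: length 5+7+4=16, value 52+66+21=139
- item 1+item 3+item 5: length 5+4+7=16, value 52+21+59=132
- item 2+item 5: length 7+7=14, value 66+59=125
Best: 146 score.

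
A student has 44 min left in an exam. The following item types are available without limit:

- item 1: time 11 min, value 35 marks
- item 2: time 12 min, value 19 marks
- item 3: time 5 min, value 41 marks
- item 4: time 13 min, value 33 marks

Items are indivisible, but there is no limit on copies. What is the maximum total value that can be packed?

328 marks

Best value-per-unit is item 3 at 41/5, and filling with it alone uses time 8×5=40. No mix of the others beats 8×41 = 328.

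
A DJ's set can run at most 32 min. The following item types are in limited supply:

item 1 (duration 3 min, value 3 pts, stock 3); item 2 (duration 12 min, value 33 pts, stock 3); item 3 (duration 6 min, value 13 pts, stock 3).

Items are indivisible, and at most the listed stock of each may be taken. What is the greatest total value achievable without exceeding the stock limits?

79 pts

Best selections within duration 32 and stock limits:
- 2×item 2 + 1×item 3: duration 30, value 79
- 1×item 2 + 3×item 3: duration 30, value 72
Best: 79 pts.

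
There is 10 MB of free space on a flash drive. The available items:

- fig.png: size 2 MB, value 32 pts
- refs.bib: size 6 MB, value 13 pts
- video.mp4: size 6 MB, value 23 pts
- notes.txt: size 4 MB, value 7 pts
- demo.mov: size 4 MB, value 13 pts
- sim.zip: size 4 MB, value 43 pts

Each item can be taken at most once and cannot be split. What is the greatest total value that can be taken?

88 pts

This is a 0/1 knapsack; check combinations near the capacity.
- fig.png+demo.mov+sim.zip: size 2+4+4=10, value 32+13+43=88
- fig.png+notes.txt+sim.zip: size 2+4+4=10, value 32+7+43=82
- fig.png+sim.zip: size 2+4=6, value 32+43=75
- video.mp4+sim.zip: size 6+4=10, value 23+43=66
Best: 88 pts.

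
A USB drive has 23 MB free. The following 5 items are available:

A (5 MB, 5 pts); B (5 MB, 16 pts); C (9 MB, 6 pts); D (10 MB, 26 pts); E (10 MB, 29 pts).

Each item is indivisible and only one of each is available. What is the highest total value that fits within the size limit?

This is a 0/1 knapsack; check combinations near the capacity.
- D+E: size 10+10=20, value 26+29=55
- A+B+E: size 5+5+10=20, value 5+16+29=50
- A+B+D: size 5+5+10=20, value 5+16+26=47
Best: 55 pts.

55 pts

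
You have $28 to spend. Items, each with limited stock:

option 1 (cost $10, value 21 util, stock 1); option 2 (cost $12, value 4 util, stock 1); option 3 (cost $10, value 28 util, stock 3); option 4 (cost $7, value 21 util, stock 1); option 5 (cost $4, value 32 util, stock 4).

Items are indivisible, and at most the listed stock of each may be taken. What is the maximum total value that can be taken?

Top feasible selections:
- 1×option 3 + 4×option 5: cost 26, value 156
- 1×option 4 + 4×option 5: cost 23, value 149
Best: 156 util.

156 util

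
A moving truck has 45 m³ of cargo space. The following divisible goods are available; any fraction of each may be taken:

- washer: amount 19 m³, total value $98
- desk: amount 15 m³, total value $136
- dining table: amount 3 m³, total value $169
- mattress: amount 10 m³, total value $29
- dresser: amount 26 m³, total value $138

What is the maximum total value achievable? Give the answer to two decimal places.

448.16

Take in order of value per unit:
- dining table (169/3 per unit): all 3 → value 169, running total 169.00
- desk (136/15 per unit): all 15 → value 136, running total 305.00
- dresser (138/26 per unit): all 26 → value 138, running total 443.00
- washer (98/19 per unit): 1 of 19 → value 1×98/19 = 5.1579, running total 448.16
Total 448.16.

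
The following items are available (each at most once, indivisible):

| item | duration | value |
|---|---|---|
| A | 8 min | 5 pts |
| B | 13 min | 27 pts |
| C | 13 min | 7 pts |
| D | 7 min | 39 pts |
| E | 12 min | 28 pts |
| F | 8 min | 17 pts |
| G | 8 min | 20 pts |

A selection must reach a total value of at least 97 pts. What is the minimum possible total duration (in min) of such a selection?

35

Subsets with value ≥ 97, sorted by total duration:
- D+E+F+G: duration 35, value 104
- B+D+F+G: duration 36, value 103
Minimum duration: 35 min.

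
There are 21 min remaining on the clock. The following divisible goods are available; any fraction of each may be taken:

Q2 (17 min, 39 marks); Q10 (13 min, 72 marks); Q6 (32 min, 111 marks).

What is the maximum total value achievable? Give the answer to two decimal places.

Take in order of value per unit:
- Q10 (72/13 per unit): all 13 → value 72, running total 72.00
- Q6 (111/32 per unit): 8 of 32 → value 8×111/32 = 27.7500, running total 99.75
Total 99.75.

99.75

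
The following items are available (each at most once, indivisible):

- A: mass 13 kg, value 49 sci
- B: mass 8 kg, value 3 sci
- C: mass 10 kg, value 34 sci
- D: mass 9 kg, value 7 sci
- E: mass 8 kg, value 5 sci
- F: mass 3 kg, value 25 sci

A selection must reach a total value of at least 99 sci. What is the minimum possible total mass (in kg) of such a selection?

Subsets with value ≥ 99, sorted by total mass:
- A+C+F: mass 26, value 108
- A+C+E+F: mass 34, value 113
Minimum mass: 26 kg.

26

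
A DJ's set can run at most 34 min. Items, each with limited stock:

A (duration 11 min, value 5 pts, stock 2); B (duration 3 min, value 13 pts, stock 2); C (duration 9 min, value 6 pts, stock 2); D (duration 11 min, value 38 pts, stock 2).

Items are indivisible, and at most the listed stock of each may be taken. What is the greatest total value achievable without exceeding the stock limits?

102 pts

Top feasible selections:
- 2×B + 2×D: duration 28, value 102
- 1×B + 1×C + 2×D: duration 34, value 95
- 1×B + 2×D: duration 25, value 89
- 1×C + 2×D: duration 31, value 82
Best: 102 pts.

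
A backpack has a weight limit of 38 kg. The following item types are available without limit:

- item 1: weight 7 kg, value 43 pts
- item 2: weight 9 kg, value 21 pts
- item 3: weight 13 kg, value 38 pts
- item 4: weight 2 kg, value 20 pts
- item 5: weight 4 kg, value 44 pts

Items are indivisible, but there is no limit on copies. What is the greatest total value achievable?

Best value-per-unit is item 5 at 44/4; filling with it alone gives 9×44 = 396.
Optimal mix: 1×item 4 + 9×item 5 → weight 38, value 416.

416 pts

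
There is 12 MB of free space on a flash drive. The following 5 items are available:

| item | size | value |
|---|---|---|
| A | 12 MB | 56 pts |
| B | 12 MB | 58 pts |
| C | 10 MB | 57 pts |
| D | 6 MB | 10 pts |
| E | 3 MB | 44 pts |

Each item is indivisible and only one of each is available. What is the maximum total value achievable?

Check high-value combinations within 12 MB:
- B: size 12, value 58
- C: size 10, value 57
- A: size 12, value 56
- D+E: size 6+3=9, value 10+44=54
- E: size 3, value 44
Best: 58 pts.

58 pts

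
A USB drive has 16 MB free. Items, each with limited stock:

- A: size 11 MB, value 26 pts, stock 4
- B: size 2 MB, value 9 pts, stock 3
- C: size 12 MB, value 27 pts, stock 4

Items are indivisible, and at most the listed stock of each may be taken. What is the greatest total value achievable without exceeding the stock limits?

Best selections within size 16 and stock limits:
- 2×B + 1×C: size 16, value 45
- 1×A + 2×B: size 15, value 44
- 1×B + 1×C: size 14, value 36
- 1×A + 1×B: size 13, value 35
Best: 45 pts.

45 pts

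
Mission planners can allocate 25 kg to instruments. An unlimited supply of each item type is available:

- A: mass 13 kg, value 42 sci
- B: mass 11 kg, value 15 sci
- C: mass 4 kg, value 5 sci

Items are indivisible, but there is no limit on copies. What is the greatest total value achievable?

57 sci

Best value-per-unit is A at 42/13; filling with it alone gives 1×42 = 42.
Optimal mix: 1×A + 1×B → mass 24, value 57.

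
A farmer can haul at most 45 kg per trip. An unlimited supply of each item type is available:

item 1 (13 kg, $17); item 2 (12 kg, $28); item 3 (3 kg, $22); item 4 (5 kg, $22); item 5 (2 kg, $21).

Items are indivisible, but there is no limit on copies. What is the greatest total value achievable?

$463

Best value-per-unit is item 5 at 21/2; filling with it alone gives 22×21 = 462.
Optimal mix: 1×item 3 + 21×item 5 → weight 45, value 463.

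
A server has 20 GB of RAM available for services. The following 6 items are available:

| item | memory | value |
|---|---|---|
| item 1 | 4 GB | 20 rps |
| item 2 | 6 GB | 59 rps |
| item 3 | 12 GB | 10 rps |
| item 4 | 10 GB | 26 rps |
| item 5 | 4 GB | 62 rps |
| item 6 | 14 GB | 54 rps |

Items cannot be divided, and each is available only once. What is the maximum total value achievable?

Check high-value combinations within 20 GB:
- item 2+item 4+item 5: memory 6+10+4=20, value 59+26+62=147
- item 1+item 2+item 5: memory 4+6+4=14, value 20+59+62=141
- item 2+item 5: memory 6+4=10, value 59+62=121
- item 5+item 6: memory 4+14=18, value 62+54=116
Best: 147 rps.

147 rps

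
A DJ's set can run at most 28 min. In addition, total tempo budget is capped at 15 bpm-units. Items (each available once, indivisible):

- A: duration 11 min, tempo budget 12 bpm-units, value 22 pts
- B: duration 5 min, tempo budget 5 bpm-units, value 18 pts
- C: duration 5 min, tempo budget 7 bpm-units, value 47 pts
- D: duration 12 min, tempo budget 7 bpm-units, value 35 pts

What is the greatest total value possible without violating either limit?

82 pts

Feasible sets respecting both limits:
- C+D: duration 17, tempo budget 14, value 82
- B+C: duration 10, tempo budget 12, value 65
- B+D: duration 17, tempo budget 12, value 53
Best: 82 pts.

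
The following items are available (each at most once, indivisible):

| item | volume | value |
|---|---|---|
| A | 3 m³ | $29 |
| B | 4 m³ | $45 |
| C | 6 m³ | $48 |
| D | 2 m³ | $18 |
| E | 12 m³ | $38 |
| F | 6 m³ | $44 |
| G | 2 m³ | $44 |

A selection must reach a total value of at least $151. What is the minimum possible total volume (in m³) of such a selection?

14

Subsets with value ≥ 151, sorted by total volume:
- B+C+D+G: volume 14, value 155
- B+D+F+G: volume 14, value 151
- A+B+C+G: volume 15, value 166
- A+B+F+G: volume 15, value 162
Minimum volume: 14 m³.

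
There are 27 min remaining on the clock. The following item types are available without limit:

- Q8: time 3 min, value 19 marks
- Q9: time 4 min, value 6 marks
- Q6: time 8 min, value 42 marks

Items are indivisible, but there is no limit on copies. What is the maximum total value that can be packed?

Best value-per-unit is Q8 at 19/3, and filling with it alone uses time 9×3=27. No mix of the others beats 9×19 = 171.

171 marks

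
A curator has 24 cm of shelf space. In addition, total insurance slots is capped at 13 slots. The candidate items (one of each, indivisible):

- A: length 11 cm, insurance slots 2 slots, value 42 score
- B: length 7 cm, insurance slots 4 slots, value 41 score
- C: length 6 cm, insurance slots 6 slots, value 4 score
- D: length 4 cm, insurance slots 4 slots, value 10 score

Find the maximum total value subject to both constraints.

93 score

Feasible sets respecting both limits:
- A+B+D: length 22, insurance slots 10, value 93
- A+B+C: length 24, insurance slots 12, value 87
- A+B: length 18, insurance slots 6, value 83
Best: 93 score.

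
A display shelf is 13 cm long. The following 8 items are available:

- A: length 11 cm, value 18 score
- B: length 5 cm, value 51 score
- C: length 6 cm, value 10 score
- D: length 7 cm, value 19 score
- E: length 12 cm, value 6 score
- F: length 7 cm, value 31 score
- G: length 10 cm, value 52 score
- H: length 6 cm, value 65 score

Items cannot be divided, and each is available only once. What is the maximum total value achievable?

116 score

Check high-value combinations within 13 cm:
- B+H: length 5+6=11, value 51+65=116
- F+H: length 7+6=13, value 31+65=96
- D+H: length 7+6=13, value 19+65=84
- B+F: length 5+7=12, value 51+31=82
- C+H: length 6+6=12, value 10+65=75
Best: 116 score.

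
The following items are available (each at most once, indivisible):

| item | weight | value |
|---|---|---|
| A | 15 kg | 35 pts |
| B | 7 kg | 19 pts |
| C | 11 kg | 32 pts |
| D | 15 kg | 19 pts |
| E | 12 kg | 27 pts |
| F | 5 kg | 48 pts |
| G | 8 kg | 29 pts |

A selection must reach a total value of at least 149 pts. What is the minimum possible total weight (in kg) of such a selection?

Subsets with value ≥ 149, sorted by total weight:
- B+C+E+F+G: weight 43, value 155
- A+B+C+F+G: weight 46, value 163
Minimum weight: 43 kg.

43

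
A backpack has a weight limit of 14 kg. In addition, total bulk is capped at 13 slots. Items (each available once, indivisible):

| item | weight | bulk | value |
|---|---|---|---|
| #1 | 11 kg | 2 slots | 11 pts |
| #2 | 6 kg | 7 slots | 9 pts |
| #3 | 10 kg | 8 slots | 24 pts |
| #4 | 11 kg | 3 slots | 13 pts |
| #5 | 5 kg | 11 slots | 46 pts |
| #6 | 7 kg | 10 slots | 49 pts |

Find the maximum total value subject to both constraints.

49 pts

Feasible sets respecting both limits:
- #6: weight 7, bulk 10, value 49
- #5: weight 5, bulk 11, value 46
- #3: weight 10, bulk 8, value 24
Best: 49 pts.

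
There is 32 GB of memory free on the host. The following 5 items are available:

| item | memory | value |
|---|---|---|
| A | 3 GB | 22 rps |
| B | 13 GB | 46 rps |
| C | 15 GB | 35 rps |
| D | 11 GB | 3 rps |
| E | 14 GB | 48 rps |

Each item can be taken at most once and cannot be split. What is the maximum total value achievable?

116 rps

Check high-value combinations within 32 GB:
- A+B+E: memory 3+13+14=30, value 22+46+48=116
- A+C+E: memory 3+15+14=32, value 22+35+48=105
- A+B+C: memory 3+13+15=31, value 22+46+35=103
Best: 116 rps.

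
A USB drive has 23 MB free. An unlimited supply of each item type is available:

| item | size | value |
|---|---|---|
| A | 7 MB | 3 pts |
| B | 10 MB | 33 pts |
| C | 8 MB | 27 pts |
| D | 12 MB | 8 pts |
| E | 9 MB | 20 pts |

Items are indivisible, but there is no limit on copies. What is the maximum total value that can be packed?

66 pts

Best value-per-unit is C at 27/8; filling with it alone gives 2×27 = 54.
Optimal mix: 2×B → size 20, value 66.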